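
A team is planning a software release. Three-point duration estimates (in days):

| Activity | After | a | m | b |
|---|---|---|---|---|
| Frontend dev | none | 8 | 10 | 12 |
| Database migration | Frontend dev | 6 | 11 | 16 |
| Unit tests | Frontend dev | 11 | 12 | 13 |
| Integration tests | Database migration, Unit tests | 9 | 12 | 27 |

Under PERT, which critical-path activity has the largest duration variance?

te_Frontend dev = (8 + 4·10 + 12)/6 = 60/6 = 10; σ²_Frontend dev = ((12−8)/6)² = 0.444
te_Database migration = (6 + 4·11 + 16)/6 = 66/6 = 11; σ²_Database migration = ((16−6)/6)² = 2.778
te_Unit tests = (11 + 4·12 + 13)/6 = 72/6 = 12; σ²_Unit tests = ((13−11)/6)² = 0.111
te_Integration tests = (9 + 4·12 + 27)/6 = 84/6 = 14; σ²_Integration tests = ((27−9)/6)² = 9.000

Forward pass:
ES_Frontend dev = 0; EF_Frontend dev = 10
ES_Database migration = 10; EF_Database migration = 10+11 = 21
ES_Unit tests = 10; EF_Unit tests = 10+12 = 22
ES_Integration tests = max(EF_Database migration=21, EF_Unit tests=22) = 22; EF_Integration tests = 22+14 = 36
Expected project duration μ = 36 days. Critical path: Frontend dev → Unit tests → Integration tests.

Variances on critical path: σ²_Frontend dev=0.444, σ²_Unit tests=0.111, σ²_Integration tests=9.000.
Largest is σ²_Integration tests = 9.000.

Integration tests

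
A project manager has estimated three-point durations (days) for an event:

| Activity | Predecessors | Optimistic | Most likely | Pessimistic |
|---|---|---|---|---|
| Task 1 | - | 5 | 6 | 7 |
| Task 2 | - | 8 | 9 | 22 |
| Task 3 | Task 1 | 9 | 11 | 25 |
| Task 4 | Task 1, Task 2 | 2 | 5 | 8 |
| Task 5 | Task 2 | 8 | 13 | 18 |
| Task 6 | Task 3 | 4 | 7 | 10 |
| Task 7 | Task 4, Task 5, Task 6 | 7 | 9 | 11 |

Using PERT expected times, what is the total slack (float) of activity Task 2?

2 days

te_Task 1 = (5 + 4·6 + 7)/6 = 36/6 = 6
te_Task 2 = (8 + 4·9 + 22)/6 = 66/6 = 11
te_Task 3 = (9 + 4·11 + 25)/6 = 78/6 = 13
te_Task 4 = (2 + 4·5 + 8)/6 = 30/6 = 5
te_Task 5 = (8 + 4·13 + 18)/6 = 78/6 = 13
te_Task 6 = (4 + 4·7 + 10)/6 = 42/6 = 7
te_Task 7 = (7 + 4·9 + 11)/6 = 54/6 = 9

Forward pass:
ES_Task 1 = 0; EF_Task 1 = 6
ES_Task 2 = 0; EF_Task 2 = 11
ES_Task 3 = 6; EF_Task 3 = 6+13 = 19
ES_Task 4 = max(EF_Task 1=6, EF_Task 2=11) = 11; EF_Task 4 = 11+5 = 16
ES_Task 5 = 11; EF_Task 5 = 11+13 = 24
ES_Task 6 = 19; EF_Task 6 = 19+7 = 26
ES_Task 7 = max(EF_Task 4=16, EF_Task 5=24, EF_Task 6=26) = 26; EF_Task 7 = 26+9 = 35
Expected project duration μ = 35 days. Critical path: Task 1 → Task 3 → Task 6 → Task 7.

Backward pass:
LF_Task 7 = 35; LS_Task 7 = 35−9 = 26
LF_Task 6 = LS_Task 7 = 26; LS_Task 6 = 26−7 = 19
LF_Task 5 = LS_Task 7 = 26; LS_Task 5 = 26−13 = 13
LF_Task 4 = LS_Task 7 = 26; LS_Task 4 = 26−5 = 21
LF_Task 3 = LS_Task 6 = 19; LS_Task 3 = 19−13 = 6
LF_Task 2 = min(LS_Task 4=21, LS_Task 5=13) = 13; LS_Task 2 = 13−11 = 2
LF_Task 1 = min(LS_Task 3=6, LS_Task 4=21) = 6; LS_Task 1 = 6−6 = 0
Slack_Task 2 = LS_Task 2 − ES_Task 2 = 2 − 0 = 2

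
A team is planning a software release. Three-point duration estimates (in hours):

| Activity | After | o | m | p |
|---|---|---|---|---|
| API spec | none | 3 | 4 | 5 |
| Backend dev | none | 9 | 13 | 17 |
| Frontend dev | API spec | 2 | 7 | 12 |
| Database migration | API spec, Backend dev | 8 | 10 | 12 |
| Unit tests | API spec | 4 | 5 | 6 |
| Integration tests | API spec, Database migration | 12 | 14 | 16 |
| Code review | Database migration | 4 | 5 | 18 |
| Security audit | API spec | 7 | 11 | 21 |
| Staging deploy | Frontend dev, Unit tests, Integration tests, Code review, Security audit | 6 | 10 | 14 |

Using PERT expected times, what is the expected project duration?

47 hours

te_API spec = (3 + 4·4 + 5)/6 = 24/6 = 4
te_Backend dev = (9 + 4·13 + 17)/6 = 78/6 = 13
te_Frontend dev = (2 + 4·7 + 12)/6 = 42/6 = 7
te_Database migration = (8 + 4·10 + 12)/6 = 60/6 = 10
te_Unit tests = (4 + 4·5 + 6)/6 = 30/6 = 5
te_Integration tests = (12 + 4·14 + 16)/6 = 84/6 = 14
te_Code review = (4 + 4·5 + 18)/6 = 42/6 = 7
te_Security audit = (7 + 4·11 + 21)/6 = 72/6 = 12
te_Staging deploy = (6 + 4·10 + 14)/6 = 60/6 = 10

Forward pass:
ES_API spec = 0; EF_API spec = 4
ES_Backend dev = 0; EF_Backend dev = 13
ES_Frontend dev = 4; EF_Frontend dev = 4+7 = 11
ES_Database migration = max(EF_API spec=4, EF_Backend dev=13) = 13; EF_Database migration = 13+10 = 23
ES_Unit tests = 4; EF_Unit tests = 4+5 = 9
ES_Integration tests = max(EF_API spec=4, EF_Database migration=23) = 23; EF_Integration tests = 23+14 = 37
ES_Code review = 23; EF_Code review = 23+7 = 30
ES_Security audit = 4; EF_Security audit = 4+12 = 16
ES_Staging deploy = max(EF_Frontend dev=11, EF_Unit tests=9, EF_Integration tests=37, EF_Code review=30, EF_Security audit=16) = 37; EF_Staging deploy = 37+10 = 47
Expected project duration μ = 47 hours. Critical path: Backend dev → Database migration → Integration tests → Staging deploy.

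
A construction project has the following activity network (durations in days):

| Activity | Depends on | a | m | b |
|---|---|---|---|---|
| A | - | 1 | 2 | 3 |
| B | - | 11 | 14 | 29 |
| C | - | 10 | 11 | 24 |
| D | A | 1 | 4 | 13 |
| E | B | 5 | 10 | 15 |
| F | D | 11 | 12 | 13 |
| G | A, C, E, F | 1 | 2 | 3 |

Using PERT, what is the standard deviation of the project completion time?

te_A = (1 + 4·2 + 3)/6 = 12/6 = 2; σ²_A = ((3−1)/6)² = 0.111
te_B = (11 + 4·14 + 29)/6 = 96/6 = 16; σ²_B = ((29−11)/6)² = 9.000
te_C = (10 + 4·11 + 24)/6 = 78/6 = 13; σ²_C = ((24−10)/6)² = 5.444
te_D = (1 + 4·4 + 13)/6 = 30/6 = 5; σ²_D = ((13−1)/6)² = 4.000
te_E = (5 + 4·10 + 15)/6 = 60/6 = 10; σ²_E = ((15−5)/6)² = 2.778
te_F = (11 + 4·12 + 13)/6 = 72/6 = 12; σ²_F = ((13−11)/6)² = 0.111
te_G = (1 + 4·2 + 3)/6 = 12/6 = 2; σ²_G = ((3−1)/6)² = 0.111

Forward pass:
ES_A = 0; EF_A = 2
ES_B = 0; EF_B = 16
ES_C = 0; EF_C = 13
ES_D = 2; EF_D = 2+5 = 7
ES_E = 16; EF_E = 16+10 = 26
ES_F = 7; EF_F = 7+12 = 19
ES_G = max(EF_A=2, EF_C=13, EF_E=26, EF_F=19) = 26; EF_G = 26+2 = 28
Expected project duration μ = 28 days. Critical path: B → E → G.

Variance along critical path = 9.000 + 2.778 + 0.111 = 11.889
σ = √11.889 = 3.448 days

3.45 days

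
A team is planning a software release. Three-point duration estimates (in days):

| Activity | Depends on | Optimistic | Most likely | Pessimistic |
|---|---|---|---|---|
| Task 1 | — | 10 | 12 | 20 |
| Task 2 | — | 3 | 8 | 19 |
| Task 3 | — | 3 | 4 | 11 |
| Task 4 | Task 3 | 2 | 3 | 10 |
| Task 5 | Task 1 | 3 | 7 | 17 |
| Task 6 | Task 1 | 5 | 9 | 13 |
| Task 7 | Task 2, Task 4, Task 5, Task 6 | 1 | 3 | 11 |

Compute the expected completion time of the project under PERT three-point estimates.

26 days

te_Task 1 = (10 + 4·12 + 20)/6 = 78/6 = 13
te_Task 2 = (3 + 4·8 + 19)/6 = 54/6 = 9
te_Task 3 = (3 + 4·4 + 11)/6 = 30/6 = 5
te_Task 4 = (2 + 4·3 + 10)/6 = 24/6 = 4
te_Task 5 = (3 + 4·7 + 17)/6 = 48/6 = 8
te_Task 6 = (5 + 4·9 + 13)/6 = 54/6 = 9
te_Task 7 = (1 + 4·3 + 11)/6 = 24/6 = 4

Forward pass:
ES_Task 1 = 0; EF_Task 1 = 13
ES_Task 2 = 0; EF_Task 2 = 9
ES_Task 3 = 0; EF_Task 3 = 5
ES_Task 4 = 5; EF_Task 4 = 5+4 = 9
ES_Task 5 = 13; EF_Task 5 = 13+8 = 21
ES_Task 6 = 13; EF_Task 6 = 13+9 = 22
ES_Task 7 = max(EF_Task 2=9, EF_Task 4=9, EF_Task 5=21, EF_Task 6=22) = 22; EF_Task 7 = 22+4 = 26
Expected project duration μ = 26 days. Critical path: Task 1 → Task 6 → Task 7.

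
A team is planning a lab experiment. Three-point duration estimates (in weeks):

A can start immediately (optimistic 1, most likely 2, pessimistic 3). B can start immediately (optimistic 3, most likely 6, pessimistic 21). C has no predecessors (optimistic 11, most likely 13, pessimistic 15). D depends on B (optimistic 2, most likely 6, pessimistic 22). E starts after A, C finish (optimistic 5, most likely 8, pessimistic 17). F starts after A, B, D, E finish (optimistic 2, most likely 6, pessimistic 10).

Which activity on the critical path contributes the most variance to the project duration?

E

te_A = (1 + 4·2 + 3)/6 = 12/6 = 2; σ²_A = ((3−1)/6)² = 0.111
te_B = (3 + 4·6 + 21)/6 = 48/6 = 8; σ²_B = ((21−3)/6)² = 9.000
te_C = (11 + 4·13 + 15)/6 = 78/6 = 13; σ²_C = ((15−11)/6)² = 0.444
te_D = (2 + 4·6 + 22)/6 = 48/6 = 8; σ²_D = ((22−2)/6)² = 11.111
te_E = (5 + 4·8 + 17)/6 = 54/6 = 9; σ²_E = ((17−5)/6)² = 4.000
te_F = (2 + 4·6 + 10)/6 = 36/6 = 6; σ²_F = ((10−2)/6)² = 1.778

Forward pass:
ES_A = 0; EF_A = 2
ES_B = 0; EF_B = 8
ES_C = 0; EF_C = 13
ES_D = 8; EF_D = 8+8 = 16
ES_E = max(EF_A=2, EF_C=13) = 13; EF_E = 13+9 = 22
ES_F = max(EF_A=2, EF_B=8, EF_D=16, EF_E=22) = 22; EF_F = 22+6 = 28
Expected project duration μ = 28 weeks. Critical path: C → E → F.

Variances on critical path: σ²_C=0.444, σ²_E=4.000, σ²_F=1.778.
Largest is σ²_E = 4.000.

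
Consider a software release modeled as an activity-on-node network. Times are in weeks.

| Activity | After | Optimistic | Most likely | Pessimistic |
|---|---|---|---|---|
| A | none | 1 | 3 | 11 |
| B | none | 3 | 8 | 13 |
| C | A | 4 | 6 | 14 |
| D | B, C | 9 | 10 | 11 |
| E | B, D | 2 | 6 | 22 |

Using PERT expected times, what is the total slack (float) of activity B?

3 weeks

te_A = (1 + 4·3 + 11)/6 = 24/6 = 4
te_B = (3 + 4·8 + 13)/6 = 48/6 = 8
te_C = (4 + 4·6 + 14)/6 = 42/6 = 7
te_D = (9 + 4·10 + 11)/6 = 60/6 = 10
te_E = (2 + 4·6 + 22)/6 = 48/6 = 8

Forward pass:
ES_A = 0; EF_A = 4
ES_B = 0; EF_B = 8
ES_C = 4; EF_C = 4+7 = 11
ES_D = max(EF_B=8, EF_C=11) = 11; EF_D = 11+10 = 21
ES_E = max(EF_B=8, EF_D=21) = 21; EF_E = 21+8 = 29
Expected project duration μ = 29 weeks. Critical path: A → C → D → E.

Backward pass:
LF_E = 29; LS_E = 29−8 = 21
LF_D = LS_E = 21; LS_D = 21−10 = 11
LF_C = LS_D = 11; LS_C = 11−7 = 4
LF_B = min(LS_D=11, LS_E=21) = 11; LS_B = 11−8 = 3
LF_A = LS_C = 4; LS_A = 4−4 = 0
Slack_B = LS_B − ES_B = 3 − 0 = 3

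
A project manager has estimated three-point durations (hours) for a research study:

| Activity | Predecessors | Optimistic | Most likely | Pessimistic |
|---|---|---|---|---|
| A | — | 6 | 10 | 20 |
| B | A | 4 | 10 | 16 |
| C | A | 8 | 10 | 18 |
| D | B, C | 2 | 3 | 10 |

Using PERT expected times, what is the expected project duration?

te_A = (6 + 4·10 + 20)/6 = 66/6 = 11
te_B = (4 + 4·10 + 16)/6 = 60/6 = 10
te_C = (8 + 4·10 + 18)/6 = 66/6 = 11
te_D = (2 + 4·3 + 10)/6 = 24/6 = 4

Forward pass:
ES_A = 0; EF_A = 11
ES_B = 11; EF_B = 11+10 = 21
ES_C = 11; EF_C = 11+11 = 22
ES_D = max(EF_B=21, EF_C=22) = 22; EF_D = 22+4 = 26
Expected project duration μ = 26 hours. Critical path: A → C → D.

26 hours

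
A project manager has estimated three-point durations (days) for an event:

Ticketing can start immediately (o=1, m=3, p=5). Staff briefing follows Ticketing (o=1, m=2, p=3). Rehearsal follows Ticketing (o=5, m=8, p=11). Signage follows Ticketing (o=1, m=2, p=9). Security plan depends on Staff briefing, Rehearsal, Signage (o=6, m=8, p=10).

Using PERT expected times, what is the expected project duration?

te_Ticketing = (1 + 4·3 + 5)/6 = 18/6 = 3
te_Staff briefing = (1 + 4·2 + 3)/6 = 12/6 = 2
te_Rehearsal = (5 + 4·8 + 11)/6 = 48/6 = 8
te_Signage = (1 + 4·2 + 9)/6 = 18/6 = 3
te_Security plan = (6 + 4·8 + 10)/6 = 48/6 = 8

Forward pass:
ES_Ticketing = 0; EF_Ticketing = 3
ES_Staff briefing = 3; EF_Staff briefing = 3+2 = 5
ES_Rehearsal = 3; EF_Rehearsal = 3+8 = 11
ES_Signage = 3; EF_Signage = 3+3 = 6
ES_Security plan = max(EF_Staff briefing=5, EF_Rehearsal=11, EF_Signage=6) = 11; EF_Security plan = 11+8 = 19
Expected project duration μ = 19 days. Critical path: Ticketing → Rehearsal → Security plan.

19 days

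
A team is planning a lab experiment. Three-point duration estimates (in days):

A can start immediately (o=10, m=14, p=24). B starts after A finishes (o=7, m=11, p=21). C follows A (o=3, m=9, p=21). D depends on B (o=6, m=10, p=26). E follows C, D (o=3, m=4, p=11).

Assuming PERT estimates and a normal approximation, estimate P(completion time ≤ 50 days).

te_A = (10 + 4·14 + 24)/6 = 90/6 = 15; σ²_A = ((24−10)/6)² = 5.444
te_B = (7 + 4·11 + 21)/6 = 72/6 = 12; σ²_B = ((21−7)/6)² = 5.444
te_C = (3 + 4·9 + 21)/6 = 60/6 = 10; σ²_C = ((21−3)/6)² = 9.000
te_D = (6 + 4·10 + 26)/6 = 72/6 = 12; σ²_D = ((26−6)/6)² = 11.111
te_E = (3 + 4·4 + 11)/6 = 30/6 = 5; σ²_E = ((11−3)/6)² = 1.778

Forward pass:
ES_A = 0; EF_A = 15
ES_B = 15; EF_B = 15+12 = 27
ES_C = 15; EF_C = 15+10 = 25
ES_D = 27; EF_D = 27+12 = 39
ES_E = max(EF_C=25, EF_D=39) = 39; EF_E = 39+5 = 44
Expected project duration μ = 44 days. Critical path: A → B → D → E.

Variance along critical path = 5.444 + 5.444 + 11.111 + 1.778 = 23.778; σ = √23.778 = 4.876 days.
Z = (50 − 44) / 4.876 = 1.230
P(T ≤ 50) = Φ(1.230) ≈ 0.891

0.891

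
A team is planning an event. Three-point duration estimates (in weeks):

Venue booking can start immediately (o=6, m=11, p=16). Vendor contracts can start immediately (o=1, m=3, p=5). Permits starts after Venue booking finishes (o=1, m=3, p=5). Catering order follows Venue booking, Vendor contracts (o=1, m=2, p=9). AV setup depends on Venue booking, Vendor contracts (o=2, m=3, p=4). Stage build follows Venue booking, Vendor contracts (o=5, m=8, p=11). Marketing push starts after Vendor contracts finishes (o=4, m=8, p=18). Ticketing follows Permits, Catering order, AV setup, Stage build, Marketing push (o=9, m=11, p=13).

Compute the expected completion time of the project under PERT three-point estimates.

30 weeks

te_Venue booking = (6 + 4·11 + 16)/6 = 66/6 = 11
te_Vendor contracts = (1 + 4·3 + 5)/6 = 18/6 = 3
te_Permits = (1 + 4·3 + 5)/6 = 18/6 = 3
te_Catering order = (1 + 4·2 + 9)/6 = 18/6 = 3
te_AV setup = (2 + 4·3 + 4)/6 = 18/6 = 3
te_Stage build = (5 + 4·8 + 11)/6 = 48/6 = 8
te_Marketing push = (4 + 4·8 + 18)/6 = 54/6 = 9
te_Ticketing = (9 + 4·11 + 13)/6 = 66/6 = 11

Forward pass:
ES_Venue booking = 0; EF_Venue booking = 11
ES_Vendor contracts = 0; EF_Vendor contracts = 3
ES_Permits = 11; EF_Permits = 11+3 = 14
ES_Catering order = max(EF_Venue booking=11, EF_Vendor contracts=3) = 11; EF_Catering order = 11+3 = 14
ES_AV setup = max(EF_Venue booking=11, EF_Vendor contracts=3) = 11; EF_AV setup = 11+3 = 14
ES_Stage build = max(EF_Venue booking=11, EF_Vendor contracts=3) = 11; EF_Stage build = 11+8 = 19
ES_Marketing push = 3; EF_Marketing push = 3+9 = 12
ES_Ticketing = max(EF_Permits=14, EF_Catering order=14, EF_AV setup=14, EF_Stage build=19, EF_Marketing push=12) = 19; EF_Ticketing = 19+11 = 30
Expected project duration μ = 30 weeks. Critical path: Venue booking → Stage build → Ticketing.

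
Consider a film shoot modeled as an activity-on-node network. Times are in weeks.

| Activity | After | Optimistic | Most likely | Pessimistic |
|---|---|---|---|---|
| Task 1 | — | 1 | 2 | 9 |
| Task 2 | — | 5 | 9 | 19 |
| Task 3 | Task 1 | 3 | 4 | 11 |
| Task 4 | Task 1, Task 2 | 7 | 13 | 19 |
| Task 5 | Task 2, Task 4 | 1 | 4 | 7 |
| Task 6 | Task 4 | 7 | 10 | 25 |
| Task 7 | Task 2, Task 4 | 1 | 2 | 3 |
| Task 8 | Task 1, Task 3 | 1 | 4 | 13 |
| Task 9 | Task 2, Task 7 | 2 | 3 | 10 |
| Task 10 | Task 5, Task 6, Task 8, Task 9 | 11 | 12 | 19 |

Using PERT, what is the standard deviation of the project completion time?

te_Task 1 = (1 + 4·2 + 9)/6 = 18/6 = 3; σ²_Task 1 = ((9−1)/6)² = 1.778
te_Task 2 = (5 + 4·9 + 19)/6 = 60/6 = 10; σ²_Task 2 = ((19−5)/6)² = 5.444
te_Task 3 = (3 + 4·4 + 11)/6 = 30/6 = 5; σ²_Task 3 = ((11−3)/6)² = 1.778
te_Task 4 = (7 + 4·13 + 19)/6 = 78/6 = 13; σ²_Task 4 = ((19−7)/6)² = 4.000
te_Task 5 = (1 + 4·4 + 7)/6 = 24/6 = 4; σ²_Task 5 = ((7−1)/6)² = 1.000
te_Task 6 = (7 + 4·10 + 25)/6 = 72/6 = 12; σ²_Task 6 = ((25−7)/6)² = 9.000
te_Task 7 = (1 + 4·2 + 3)/6 = 12/6 = 2; σ²_Task 7 = ((3−1)/6)² = 0.111
te_Task 8 = (1 + 4·4 + 13)/6 = 30/6 = 5; σ²_Task 8 = ((13−1)/6)² = 4.000
te_Task 9 = (2 + 4·3 + 10)/6 = 24/6 = 4; σ²_Task 9 = ((10−2)/6)² = 1.778
te_Task 10 = (11 + 4·12 + 19)/6 = 78/6 = 13; σ²_Task 10 = ((19−11)/6)² = 1.778

Forward pass:
ES_Task 1 = 0; EF_Task 1 = 3
ES_Task 2 = 0; EF_Task 2 = 10
ES_Task 3 = 3; EF_Task 3 = 3+5 = 8
ES_Task 4 = max(EF_Task 1=3, EF_Task 2=10) = 10; EF_Task 4 = 10+13 = 23
ES_Task 5 = max(EF_Task 2=10, EF_Task 4=23) = 23; EF_Task 5 = 23+4 = 27
ES_Task 6 = 23; EF_Task 6 = 23+12 = 35
ES_Task 7 = max(EF_Task 2=10, EF_Task 4=23) = 23; EF_Task 7 = 23+2 = 25
ES_Task 8 = max(EF_Task 1=3, EF_Task 3=8) = 8; EF_Task 8 = 8+5 = 13
ES_Task 9 = max(EF_Task 2=10, EF_Task 7=25) = 25; EF_Task 9 = 25+4 = 29
ES_Task 10 = max(EF_Task 5=27, EF_Task 6=35, EF_Task 8=13, EF_Task 9=29) = 35; EF_Task 10 = 35+13 = 48
Expected project duration μ = 48 weeks. Critical path: Task 2 → Task 4 → Task 6 → Task 10.

Variance along critical path = 5.444 + 4.000 + 9.000 + 1.778 = 20.222
σ = √20.222 = 4.497 weeks

4.50 weeks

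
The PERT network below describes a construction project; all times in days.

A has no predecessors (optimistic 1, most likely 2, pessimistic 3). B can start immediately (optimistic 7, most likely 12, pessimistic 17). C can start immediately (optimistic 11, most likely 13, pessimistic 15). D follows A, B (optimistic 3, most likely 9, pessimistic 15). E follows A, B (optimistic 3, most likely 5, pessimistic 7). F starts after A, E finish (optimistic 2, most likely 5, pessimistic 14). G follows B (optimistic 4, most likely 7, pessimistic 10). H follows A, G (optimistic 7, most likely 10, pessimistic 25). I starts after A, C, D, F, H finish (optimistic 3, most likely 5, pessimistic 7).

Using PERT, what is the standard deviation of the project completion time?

3.64 days

te_A = (1 + 4·2 + 3)/6 = 12/6 = 2; σ²_A = ((3−1)/6)² = 0.111
te_B = (7 + 4·12 + 17)/6 = 72/6 = 12; σ²_B = ((17−7)/6)² = 2.778
te_C = (11 + 4·13 + 15)/6 = 78/6 = 13; σ²_C = ((15−11)/6)² = 0.444
te_D = (3 + 4·9 + 15)/6 = 54/6 = 9; σ²_D = ((15−3)/6)² = 4.000
te_E = (3 + 4·5 + 7)/6 = 30/6 = 5; σ²_E = ((7−3)/6)² = 0.444
te_F = (2 + 4·5 + 14)/6 = 36/6 = 6; σ²_F = ((14−2)/6)² = 4.000
te_G = (4 + 4·7 + 10)/6 = 42/6 = 7; σ²_G = ((10−4)/6)² = 1.000
te_H = (7 + 4·10 + 25)/6 = 72/6 = 12; σ²_H = ((25−7)/6)² = 9.000
te_I = (3 + 4·5 + 7)/6 = 30/6 = 5; σ²_I = ((7−3)/6)² = 0.444

Forward pass:
ES_A = 0; EF_A = 2
ES_B = 0; EF_B = 12
ES_C = 0; EF_C = 13
ES_D = max(EF_A=2, EF_B=12) = 12; EF_D = 12+9 = 21
ES_E = max(EF_A=2, EF_B=12) = 12; EF_E = 12+5 = 17
ES_F = max(EF_A=2, EF_E=17) = 17; EF_F = 17+6 = 23
ES_G = 12; EF_G = 12+7 = 19
ES_H = max(EF_A=2, EF_G=19) = 19; EF_H = 19+12 = 31
ES_I = max(EF_A=2, EF_C=13, EF_D=21, EF_F=23, EF_H=31) = 31; EF_I = 31+5 = 36
Expected project duration μ = 36 days. Critical path: B → G → H → I.

Variance along critical path = 2.778 + 1.000 + 9.000 + 0.444 = 13.222
σ = √13.222 = 3.636 days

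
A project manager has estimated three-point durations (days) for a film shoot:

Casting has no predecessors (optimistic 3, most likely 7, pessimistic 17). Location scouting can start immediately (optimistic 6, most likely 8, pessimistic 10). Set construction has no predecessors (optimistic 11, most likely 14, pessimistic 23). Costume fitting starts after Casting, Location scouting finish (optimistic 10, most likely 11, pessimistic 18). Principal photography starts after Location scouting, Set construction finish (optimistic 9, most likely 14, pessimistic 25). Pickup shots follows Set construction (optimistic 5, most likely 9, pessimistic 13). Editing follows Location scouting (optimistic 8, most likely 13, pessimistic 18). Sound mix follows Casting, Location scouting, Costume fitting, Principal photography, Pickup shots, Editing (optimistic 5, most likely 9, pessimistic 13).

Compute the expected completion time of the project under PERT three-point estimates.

te_Casting = (3 + 4·7 + 17)/6 = 48/6 = 8
te_Location scouting = (6 + 4·8 + 10)/6 = 48/6 = 8
te_Set construction = (11 + 4·14 + 23)/6 = 90/6 = 15
te_Costume fitting = (10 + 4·11 + 18)/6 = 72/6 = 12
te_Principal photography = (9 + 4·14 + 25)/6 = 90/6 = 15
te_Pickup shots = (5 + 4·9 + 13)/6 = 54/6 = 9
te_Editing = (8 + 4·13 + 18)/6 = 78/6 = 13
te_Sound mix = (5 + 4·9 + 13)/6 = 54/6 = 9

Forward pass:
ES_Casting = 0; EF_Casting = 8
ES_Location scouting = 0; EF_Location scouting = 8
ES_Set construction = 0; EF_Set construction = 15
ES_Costume fitting = max(EF_Casting=8, EF_Location scouting=8) = 8; EF_Costume fitting = 8+12 = 20
ES_Principal photography = max(EF_Location scouting=8, EF_Set construction=15) = 15; EF_Principal photography = 15+15 = 30
ES_Pickup shots = 15; EF_Pickup shots = 15+9 = 24
ES_Editing = 8; EF_Editing = 8+13 = 21
ES_Sound mix = max(EF_Casting=8, EF_Location scouting=8, EF_Costume fitting=20, EF_Principal photography=30, EF_Pickup shots=24, EF_Editing=21) = 30; EF_Sound mix = 30+9 = 39
Expected project duration μ = 39 days. Critical path: Set construction → Principal photography → Sound mix.

39 days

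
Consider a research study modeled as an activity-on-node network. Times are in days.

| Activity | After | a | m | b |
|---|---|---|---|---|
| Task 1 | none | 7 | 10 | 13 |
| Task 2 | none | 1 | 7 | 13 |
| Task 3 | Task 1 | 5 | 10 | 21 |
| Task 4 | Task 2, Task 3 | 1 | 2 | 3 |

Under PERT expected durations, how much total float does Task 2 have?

te_Task 1 = (7 + 4·10 + 13)/6 = 60/6 = 10
te_Task 2 = (1 + 4·7 + 13)/6 = 42/6 = 7
te_Task 3 = (5 + 4·10 + 21)/6 = 66/6 = 11
te_Task 4 = (1 + 4·2 + 3)/6 = 12/6 = 2

Forward pass:
ES_Task 1 = 0; EF_Task 1 = 10
ES_Task 2 = 0; EF_Task 2 = 7
ES_Task 3 = 10; EF_Task 3 = 10+11 = 21
ES_Task 4 = max(EF_Task 2=7, EF_Task 3=21) = 21; EF_Task 4 = 21+2 = 23
Expected project duration μ = 23 days. Critical path: Task 1 → Task 3 → Task 4.

Backward pass:
LF_Task 4 = 23; LS_Task 4 = 23−2 = 21
LF_Task 3 = LS_Task 4 = 21; LS_Task 3 = 21−11 = 10
LF_Task 2 = LS_Task 4 = 21; LS_Task 2 = 21−7 = 14
LF_Task 1 = LS_Task 3 = 10; LS_Task 1 = 10−10 = 0
Slack_Task 2 = LS_Task 2 − ES_Task 2 = 14 − 0 = 14

14 days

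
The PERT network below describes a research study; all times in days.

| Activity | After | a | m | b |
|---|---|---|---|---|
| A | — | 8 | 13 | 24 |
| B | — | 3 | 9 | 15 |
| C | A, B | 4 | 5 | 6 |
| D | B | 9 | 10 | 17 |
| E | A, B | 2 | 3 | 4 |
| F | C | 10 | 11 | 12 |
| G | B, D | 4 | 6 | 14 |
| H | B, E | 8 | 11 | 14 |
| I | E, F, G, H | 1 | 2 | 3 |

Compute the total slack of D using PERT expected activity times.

te_A = (8 + 4·13 + 24)/6 = 84/6 = 14
te_B = (3 + 4·9 + 15)/6 = 54/6 = 9
te_C = (4 + 4·5 + 6)/6 = 30/6 = 5
te_D = (9 + 4·10 + 17)/6 = 66/6 = 11
te_E = (2 + 4·3 + 4)/6 = 18/6 = 3
te_F = (10 + 4·11 + 12)/6 = 66/6 = 11
te_G = (4 + 4·6 + 14)/6 = 42/6 = 7
te_H = (8 + 4·11 + 14)/6 = 66/6 = 11
te_I = (1 + 4·2 + 3)/6 = 12/6 = 2

Forward pass:
ES_A = 0; EF_A = 14
ES_B = 0; EF_B = 9
ES_C = max(EF_A=14, EF_B=9) = 14; EF_C = 14+5 = 19
ES_D = 9; EF_D = 9+11 = 20
ES_E = max(EF_A=14, EF_B=9) = 14; EF_E = 14+3 = 17
ES_F = 19; EF_F = 19+11 = 30
ES_G = max(EF_B=9, EF_D=20) = 20; EF_G = 20+7 = 27
ES_H = max(EF_B=9, EF_E=17) = 17; EF_H = 17+11 = 28
ES_I = max(EF_E=17, EF_F=30, EF_G=27, EF_H=28) = 30; EF_I = 30+2 = 32
Expected project duration μ = 32 days. Critical path: A → C → F → I.

Backward pass:
LF_I = 32; LS_I = 32−2 = 30
LF_H = LS_I = 30; LS_H = 30−11 = 19
LF_G = LS_I = 30; LS_G = 30−7 = 23
LF_F = LS_I = 30; LS_F = 30−11 = 19
LF_E = min(LS_H=19, LS_I=30) = 19; LS_E = 19−3 = 16
LF_D = LS_G = 23; LS_D = 23−11 = 12
LF_C = LS_F = 19; LS_C = 19−5 = 14
LF_B = min(LS_C=14, LS_D=12, LS_E=16, LS_G=23, LS_H=19) = 12; LS_B = 12−9 = 3
LF_A = min(LS_C=14, LS_E=16) = 14; LS_A = 14−14 = 0
Slack_D = LS_D − ES_D = 12 − 9 = 3

3 days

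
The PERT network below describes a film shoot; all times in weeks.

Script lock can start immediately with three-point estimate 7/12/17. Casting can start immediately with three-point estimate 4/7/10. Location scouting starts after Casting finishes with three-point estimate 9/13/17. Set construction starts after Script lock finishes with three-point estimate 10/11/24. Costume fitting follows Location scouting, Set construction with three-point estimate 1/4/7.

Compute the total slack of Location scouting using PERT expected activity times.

te_Script lock = (7 + 4·12 + 17)/6 = 72/6 = 12
te_Casting = (4 + 4·7 + 10)/6 = 42/6 = 7
te_Location scouting = (9 + 4·13 + 17)/6 = 78/6 = 13
te_Set construction = (10 + 4·11 + 24)/6 = 78/6 = 13
te_Costume fitting = (1 + 4·4 + 7)/6 = 24/6 = 4

Forward pass:
ES_Script lock = 0; EF_Script lock = 12
ES_Casting = 0; EF_Casting = 7
ES_Location scouting = 7; EF_Location scouting = 7+13 = 20
ES_Set construction = 12; EF_Set construction = 12+13 = 25
ES_Costume fitting = max(EF_Location scouting=20, EF_Set construction=25) = 25; EF_Costume fitting = 25+4 = 29
Expected project duration μ = 29 weeks. Critical path: Script lock → Set construction → Costume fitting.

Backward pass:
LF_Costume fitting = 29; LS_Costume fitting = 29−4 = 25
LF_Set construction = LS_Costume fitting = 25; LS_Set construction = 25−13 = 12
LF_Location scouting = LS_Costume fitting = 25; LS_Location scouting = 25−13 = 12
LF_Casting = LS_Location scouting = 12; LS_Casting = 12−7 = 5
LF_Script lock = LS_Set construction = 12; LS_Script lock = 12−12 = 0
Slack_Location scouting = LS_Location scouting − ES_Location scouting = 12 − 7 = 5

5 weeks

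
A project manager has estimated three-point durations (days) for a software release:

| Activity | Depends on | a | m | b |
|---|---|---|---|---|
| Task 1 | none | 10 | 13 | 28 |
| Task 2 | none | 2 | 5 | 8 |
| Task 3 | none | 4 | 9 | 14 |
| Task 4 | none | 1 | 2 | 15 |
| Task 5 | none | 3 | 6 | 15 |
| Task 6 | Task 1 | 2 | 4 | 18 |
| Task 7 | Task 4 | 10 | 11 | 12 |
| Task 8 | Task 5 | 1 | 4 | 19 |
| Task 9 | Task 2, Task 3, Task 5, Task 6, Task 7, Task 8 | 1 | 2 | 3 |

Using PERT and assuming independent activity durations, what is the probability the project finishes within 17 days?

0.068

te_Task 1 = (10 + 4·13 + 28)/6 = 90/6 = 15; σ²_Task 1 = ((28−10)/6)² = 9.000
te_Task 2 = (2 + 4·5 + 8)/6 = 30/6 = 5; σ²_Task 2 = ((8−2)/6)² = 1.000
te_Task 3 = (4 + 4·9 + 14)/6 = 54/6 = 9; σ²_Task 3 = ((14−4)/6)² = 2.778
te_Task 4 = (1 + 4·2 + 15)/6 = 24/6 = 4; σ²_Task 4 = ((15−1)/6)² = 5.444
te_Task 5 = (3 + 4·6 + 15)/6 = 42/6 = 7; σ²_Task 5 = ((15−3)/6)² = 4.000
te_Task 6 = (2 + 4·4 + 18)/6 = 36/6 = 6; σ²_Task 6 = ((18−2)/6)² = 7.111
te_Task 7 = (10 + 4·11 + 12)/6 = 66/6 = 11; σ²_Task 7 = ((12−10)/6)² = 0.111
te_Task 8 = (1 + 4·4 + 19)/6 = 36/6 = 6; σ²_Task 8 = ((19−1)/6)² = 9.000
te_Task 9 = (1 + 4·2 + 3)/6 = 12/6 = 2; σ²_Task 9 = ((3−1)/6)² = 0.111

Forward pass:
ES_Task 1 = 0; EF_Task 1 = 15
ES_Task 2 = 0; EF_Task 2 = 5
ES_Task 3 = 0; EF_Task 3 = 9
ES_Task 4 = 0; EF_Task 4 = 4
ES_Task 5 = 0; EF_Task 5 = 7
ES_Task 6 = 15; EF_Task 6 = 15+6 = 21
ES_Task 7 = 4; EF_Task 7 = 4+11 = 15
ES_Task 8 = 7; EF_Task 8 = 7+6 = 13
ES_Task 9 = max(EF_Task 2=5, EF_Task 3=9, EF_Task 5=7, EF_Task 6=21, EF_Task 7=15, EF_Task 8=13) = 21; EF_Task 9 = 21+2 = 23
Expected project duration μ = 23 days. Critical path: Task 1 → Task 6 → Task 9.

Variance along critical path = 9.000 + 7.111 + 0.111 = 16.222; σ = √16.222 = 4.028 days.
Z = (17 − 23) / 4.028 = -1.490
P(T ≤ 17) = Φ(-1.490) ≈ 0.068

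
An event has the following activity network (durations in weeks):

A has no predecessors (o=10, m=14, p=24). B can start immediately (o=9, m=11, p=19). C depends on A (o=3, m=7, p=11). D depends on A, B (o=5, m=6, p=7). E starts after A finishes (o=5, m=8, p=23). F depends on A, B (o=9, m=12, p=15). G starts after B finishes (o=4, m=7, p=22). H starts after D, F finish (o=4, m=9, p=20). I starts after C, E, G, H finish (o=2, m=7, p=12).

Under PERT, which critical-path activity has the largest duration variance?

te_A = (10 + 4·14 + 24)/6 = 90/6 = 15; σ²_A = ((24−10)/6)² = 5.444
te_B = (9 + 4·11 + 19)/6 = 72/6 = 12; σ²_B = ((19−9)/6)² = 2.778
te_C = (3 + 4·7 + 11)/6 = 42/6 = 7; σ²_C = ((11−3)/6)² = 1.778
te_D = (5 + 4·6 + 7)/6 = 36/6 = 6; σ²_D = ((7−5)/6)² = 0.111
te_E = (5 + 4·8 + 23)/6 = 60/6 = 10; σ²_E = ((23−5)/6)² = 9.000
te_F = (9 + 4·12 + 15)/6 = 72/6 = 12; σ²_F = ((15−9)/6)² = 1.000
te_G = (4 + 4·7 + 22)/6 = 54/6 = 9; σ²_G = ((22−4)/6)² = 9.000
te_H = (4 + 4·9 + 20)/6 = 60/6 = 10; σ²_H = ((20−4)/6)² = 7.111
te_I = (2 + 4·7 + 12)/6 = 42/6 = 7; σ²_I = ((12−2)/6)² = 2.778

Forward pass:
ES_A = 0; EF_A = 15
ES_B = 0; EF_B = 12
ES_C = 15; EF_C = 15+7 = 22
ES_D = max(EF_A=15, EF_B=12) = 15; EF_D = 15+6 = 21
ES_E = 15; EF_E = 15+10 = 25
ES_F = max(EF_A=15, EF_B=12) = 15; EF_F = 15+12 = 27
ES_G = 12; EF_G = 12+9 = 21
ES_H = max(EF_D=21, EF_F=27) = 27; EF_H = 27+10 = 37
ES_I = max(EF_C=22, EF_E=25, EF_G=21, EF_H=37) = 37; EF_I = 37+7 = 44
Expected project duration μ = 44 weeks. Critical path: A → F → H → I.

Variances on critical path: σ²_A=5.444, σ²_F=1.000, σ²_H=7.111, σ²_I=2.778.
Largest is σ²_H = 7.111.

H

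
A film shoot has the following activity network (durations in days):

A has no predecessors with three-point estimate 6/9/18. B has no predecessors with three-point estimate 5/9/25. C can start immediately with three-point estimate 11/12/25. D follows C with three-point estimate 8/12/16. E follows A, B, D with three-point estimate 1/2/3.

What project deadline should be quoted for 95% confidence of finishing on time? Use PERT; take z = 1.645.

32.5 days

te_A = (6 + 4·9 + 18)/6 = 60/6 = 10; σ²_A = ((18−6)/6)² = 4.000
te_B = (5 + 4·9 + 25)/6 = 66/6 = 11; σ²_B = ((25−5)/6)² = 11.111
te_C = (11 + 4·12 + 25)/6 = 84/6 = 14; σ²_C = ((25−11)/6)² = 5.444
te_D = (8 + 4·12 + 16)/6 = 72/6 = 12; σ²_D = ((16−8)/6)² = 1.778
te_E = (1 + 4·2 + 3)/6 = 12/6 = 2; σ²_E = ((3−1)/6)² = 0.111

Forward pass:
ES_A = 0; EF_A = 10
ES_B = 0; EF_B = 11
ES_C = 0; EF_C = 14
ES_D = 14; EF_D = 14+12 = 26
ES_E = max(EF_A=10, EF_B=11, EF_D=26) = 26; EF_E = 26+2 = 28
Expected project duration μ = 28 days. Critical path: C → D → E.

Variance along critical path = 5.444 + 1.778 + 0.111 = 7.333; σ = 2.708 days.
D = μ + z·σ = 28 + 1.645·2.708 = 32.5 days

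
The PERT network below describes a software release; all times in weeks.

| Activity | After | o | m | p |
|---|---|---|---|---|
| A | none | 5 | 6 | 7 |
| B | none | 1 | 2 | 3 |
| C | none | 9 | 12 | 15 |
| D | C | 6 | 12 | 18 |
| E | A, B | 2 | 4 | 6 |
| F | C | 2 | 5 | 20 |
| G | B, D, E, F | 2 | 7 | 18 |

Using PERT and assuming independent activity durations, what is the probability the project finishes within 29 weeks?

0.194

te_A = (5 + 4·6 + 7)/6 = 36/6 = 6; σ²_A = ((7−5)/6)² = 0.111
te_B = (1 + 4·2 + 3)/6 = 12/6 = 2; σ²_B = ((3−1)/6)² = 0.111
te_C = (9 + 4·12 + 15)/6 = 72/6 = 12; σ²_C = ((15−9)/6)² = 1.000
te_D = (6 + 4·12 + 18)/6 = 72/6 = 12; σ²_D = ((18−6)/6)² = 4.000
te_E = (2 + 4·4 + 6)/6 = 24/6 = 4; σ²_E = ((6−2)/6)² = 0.444
te_F = (2 + 4·5 + 20)/6 = 42/6 = 7; σ²_F = ((20−2)/6)² = 9.000
te_G = (2 + 4·7 + 18)/6 = 48/6 = 8; σ²_G = ((18−2)/6)² = 7.111

Forward pass:
ES_A = 0; EF_A = 6
ES_B = 0; EF_B = 2
ES_C = 0; EF_C = 12
ES_D = 12; EF_D = 12+12 = 24
ES_E = max(EF_A=6, EF_B=2) = 6; EF_E = 6+4 = 10
ES_F = 12; EF_F = 12+7 = 19
ES_G = max(EF_B=2, EF_D=24, EF_E=10, EF_F=19) = 24; EF_G = 24+8 = 32
Expected project duration μ = 32 weeks. Critical path: C → D → G.

Variance along critical path = 1.000 + 4.000 + 7.111 = 12.111; σ = √12.111 = 3.480 weeks.
Z = (29 − 32) / 3.480 = -0.862
P(T ≤ 29) = Φ(-0.862) ≈ 0.194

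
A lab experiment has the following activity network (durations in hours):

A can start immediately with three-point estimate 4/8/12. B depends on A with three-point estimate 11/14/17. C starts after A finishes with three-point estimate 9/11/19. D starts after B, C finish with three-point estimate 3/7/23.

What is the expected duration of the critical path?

31 hours

te_A = (4 + 4·8 + 12)/6 = 48/6 = 8
te_B = (11 + 4·14 + 17)/6 = 84/6 = 14
te_C = (9 + 4·11 + 19)/6 = 72/6 = 12
te_D = (3 + 4·7 + 23)/6 = 54/6 = 9

Forward pass:
ES_A = 0; EF_A = 8
ES_B = 8; EF_B = 8+14 = 22
ES_C = 8; EF_C = 8+12 = 20
ES_D = max(EF_B=22, EF_C=20) = 22; EF_D = 22+9 = 31
Expected project duration μ = 31 hours. Critical path: A → B → D.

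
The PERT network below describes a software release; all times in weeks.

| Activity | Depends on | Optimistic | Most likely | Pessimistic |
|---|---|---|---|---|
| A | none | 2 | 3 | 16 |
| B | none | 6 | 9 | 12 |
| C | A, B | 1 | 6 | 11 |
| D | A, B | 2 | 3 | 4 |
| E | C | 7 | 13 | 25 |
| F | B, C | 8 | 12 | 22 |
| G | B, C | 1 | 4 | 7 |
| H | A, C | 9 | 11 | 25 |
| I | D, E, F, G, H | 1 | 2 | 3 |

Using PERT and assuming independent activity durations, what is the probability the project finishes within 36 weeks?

te_A = (2 + 4·3 + 16)/6 = 30/6 = 5; σ²_A = ((16−2)/6)² = 5.444
te_B = (6 + 4·9 + 12)/6 = 54/6 = 9; σ²_B = ((12−6)/6)² = 1.000
te_C = (1 + 4·6 + 11)/6 = 36/6 = 6; σ²_C = ((11−1)/6)² = 2.778
te_D = (2 + 4·3 + 4)/6 = 18/6 = 3; σ²_D = ((4−2)/6)² = 0.111
te_E = (7 + 4·13 + 25)/6 = 84/6 = 14; σ²_E = ((25−7)/6)² = 9.000
te_F = (8 + 4·12 + 22)/6 = 78/6 = 13; σ²_F = ((22−8)/6)² = 5.444
te_G = (1 + 4·4 + 7)/6 = 24/6 = 4; σ²_G = ((7−1)/6)² = 1.000
te_H = (9 + 4·11 + 25)/6 = 78/6 = 13; σ²_H = ((25−9)/6)² = 7.111
te_I = (1 + 4·2 + 3)/6 = 12/6 = 2; σ²_I = ((3−1)/6)² = 0.111

Forward pass:
ES_A = 0; EF_A = 5
ES_B = 0; EF_B = 9
ES_C = max(EF_A=5, EF_B=9) = 9; EF_C = 9+6 = 15
ES_D = max(EF_A=5, EF_B=9) = 9; EF_D = 9+3 = 12
ES_E = 15; EF_E = 15+14 = 29
ES_F = max(EF_B=9, EF_C=15) = 15; EF_F = 15+13 = 28
ES_G = max(EF_B=9, EF_C=15) = 15; EF_G = 15+4 = 19
ES_H = max(EF_A=5, EF_C=15) = 15; EF_H = 15+13 = 28
ES_I = max(EF_D=12, EF_E=29, EF_F=28, EF_G=19, EF_H=28) = 29; EF_I = 29+2 = 31
Expected project duration μ = 31 weeks. Critical path: B → C → E → I.

Variance along critical path = 1.000 + 2.778 + 9.000 + 0.111 = 12.889; σ = √12.889 = 3.590 weeks.
Z = (36 − 31) / 3.590 = 1.393
P(T ≤ 36) = Φ(1.393) ≈ 0.918

0.918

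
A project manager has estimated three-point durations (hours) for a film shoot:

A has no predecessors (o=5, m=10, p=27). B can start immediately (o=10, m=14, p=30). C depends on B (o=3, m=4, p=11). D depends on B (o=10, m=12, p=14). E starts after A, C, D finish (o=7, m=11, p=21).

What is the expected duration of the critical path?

te_A = (5 + 4·10 + 27)/6 = 72/6 = 12
te_B = (10 + 4·14 + 30)/6 = 96/6 = 16
te_C = (3 + 4·4 + 11)/6 = 30/6 = 5
te_D = (10 + 4·12 + 14)/6 = 72/6 = 12
te_E = (7 + 4·11 + 21)/6 = 72/6 = 12

Forward pass:
ES_A = 0; EF_A = 12
ES_B = 0; EF_B = 16
ES_C = 16; EF_C = 16+5 = 21
ES_D = 16; EF_D = 16+12 = 28
ES_E = max(EF_A=12, EF_C=21, EF_D=28) = 28; EF_E = 28+12 = 40
Expected project duration μ = 40 hours. Critical path: B → D → E.

40 hours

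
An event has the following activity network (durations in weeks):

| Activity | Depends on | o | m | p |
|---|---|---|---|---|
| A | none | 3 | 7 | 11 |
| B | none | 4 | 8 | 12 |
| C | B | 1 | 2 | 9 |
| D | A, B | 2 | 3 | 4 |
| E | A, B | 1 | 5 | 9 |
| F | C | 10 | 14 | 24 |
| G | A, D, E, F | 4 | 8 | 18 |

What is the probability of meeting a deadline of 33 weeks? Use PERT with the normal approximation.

te_A = (3 + 4·7 + 11)/6 = 42/6 = 7; σ²_A = ((11−3)/6)² = 1.778
te_B = (4 + 4·8 + 12)/6 = 48/6 = 8; σ²_B = ((12−4)/6)² = 1.778
te_C = (1 + 4·2 + 9)/6 = 18/6 = 3; σ²_C = ((9−1)/6)² = 1.778
te_D = (2 + 4·3 + 4)/6 = 18/6 = 3; σ²_D = ((4−2)/6)² = 0.111
te_E = (1 + 4·5 + 9)/6 = 30/6 = 5; σ²_E = ((9−1)/6)² = 1.778
te_F = (10 + 4·14 + 24)/6 = 90/6 = 15; σ²_F = ((24−10)/6)² = 5.444
te_G = (4 + 4·8 + 18)/6 = 54/6 = 9; σ²_G = ((18−4)/6)² = 5.444

Forward pass:
ES_A = 0; EF_A = 7
ES_B = 0; EF_B = 8
ES_C = 8; EF_C = 8+3 = 11
ES_D = max(EF_A=7, EF_B=8) = 8; EF_D = 8+3 = 11
ES_E = max(EF_A=7, EF_B=8) = 8; EF_E = 8+5 = 13
ES_F = 11; EF_F = 11+15 = 26
ES_G = max(EF_A=7, EF_D=11, EF_E=13, EF_F=26) = 26; EF_G = 26+9 = 35
Expected project duration μ = 35 weeks. Critical path: B → C → F → G.

Variance along critical path = 1.778 + 1.778 + 5.444 + 5.444 = 14.444; σ = √14.444 = 3.801 weeks.
Z = (33 − 35) / 3.801 = -0.526
P(T ≤ 33) = Φ(-0.526) ≈ 0.299

0.299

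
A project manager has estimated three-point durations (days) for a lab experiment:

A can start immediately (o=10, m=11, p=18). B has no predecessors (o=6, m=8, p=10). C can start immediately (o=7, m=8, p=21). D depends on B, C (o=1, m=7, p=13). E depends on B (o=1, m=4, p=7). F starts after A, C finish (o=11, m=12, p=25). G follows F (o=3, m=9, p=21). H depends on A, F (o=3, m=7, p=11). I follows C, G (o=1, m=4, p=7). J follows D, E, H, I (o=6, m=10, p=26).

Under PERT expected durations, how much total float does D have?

te_A = (10 + 4·11 + 18)/6 = 72/6 = 12
te_B = (6 + 4·8 + 10)/6 = 48/6 = 8
te_C = (7 + 4·8 + 21)/6 = 60/6 = 10
te_D = (1 + 4·7 + 13)/6 = 42/6 = 7
te_E = (1 + 4·4 + 7)/6 = 24/6 = 4
te_F = (11 + 4·12 + 25)/6 = 84/6 = 14
te_G = (3 + 4·9 + 21)/6 = 60/6 = 10
te_H = (3 + 4·7 + 11)/6 = 42/6 = 7
te_I = (1 + 4·4 + 7)/6 = 24/6 = 4
te_J = (6 + 4·10 + 26)/6 = 72/6 = 12

Forward pass:
ES_A = 0; EF_A = 12
ES_B = 0; EF_B = 8
ES_C = 0; EF_C = 10
ES_D = max(EF_B=8, EF_C=10) = 10; EF_D = 10+7 = 17
ES_E = 8; EF_E = 8+4 = 12
ES_F = max(EF_A=12, EF_C=10) = 12; EF_F = 12+14 = 26
ES_G = 26; EF_G = 26+10 = 36
ES_H = max(EF_A=12, EF_F=26) = 26; EF_H = 26+7 = 33
ES_I = max(EF_C=10, EF_G=36) = 36; EF_I = 36+4 = 40
ES_J = max(EF_D=17, EF_E=12, EF_H=33, EF_I=40) = 40; EF_J = 40+12 = 52
Expected project duration μ = 52 days. Critical path: A → F → G → I → J.

Backward pass:
LF_J = 52; LS_J = 52−12 = 40
LF_I = LS_J = 40; LS_I = 40−4 = 36
LF_H = LS_J = 40; LS_H = 40−7 = 33
LF_G = LS_I = 36; LS_G = 36−10 = 26
LF_F = min(LS_G=26, LS_H=33) = 26; LS_F = 26−14 = 12
LF_E = LS_J = 40; LS_E = 40−4 = 36
LF_D = LS_J = 40; LS_D = 40−7 = 33
LF_C = min(LS_D=33, LS_F=12, LS_I=36) = 12; LS_C = 12−10 = 2
LF_B = min(LS_D=33, LS_E=36) = 33; LS_B = 33−8 = 25
LF_A = min(LS_F=12, LS_H=33) = 12; LS_A = 12−12 = 0
Slack_D = LS_D − ES_D = 33 − 10 = 23

23 days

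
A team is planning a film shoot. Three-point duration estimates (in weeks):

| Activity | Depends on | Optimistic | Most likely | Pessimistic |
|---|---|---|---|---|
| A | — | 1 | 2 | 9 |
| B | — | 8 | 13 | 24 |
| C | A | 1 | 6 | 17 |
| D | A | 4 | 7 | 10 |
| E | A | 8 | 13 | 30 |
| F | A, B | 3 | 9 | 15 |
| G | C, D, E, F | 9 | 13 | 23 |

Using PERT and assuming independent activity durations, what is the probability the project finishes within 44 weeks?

te_A = (1 + 4·2 + 9)/6 = 18/6 = 3; σ²_A = ((9−1)/6)² = 1.778
te_B = (8 + 4·13 + 24)/6 = 84/6 = 14; σ²_B = ((24−8)/6)² = 7.111
te_C = (1 + 4·6 + 17)/6 = 42/6 = 7; σ²_C = ((17−1)/6)² = 7.111
te_D = (4 + 4·7 + 10)/6 = 42/6 = 7; σ²_D = ((10−4)/6)² = 1.000
te_E = (8 + 4·13 + 30)/6 = 90/6 = 15; σ²_E = ((30−8)/6)² = 13.444
te_F = (3 + 4·9 + 15)/6 = 54/6 = 9; σ²_F = ((15−3)/6)² = 4.000
te_G = (9 + 4·13 + 23)/6 = 84/6 = 14; σ²_G = ((23−9)/6)² = 5.444

Forward pass:
ES_A = 0; EF_A = 3
ES_B = 0; EF_B = 14
ES_C = 3; EF_C = 3+7 = 10
ES_D = 3; EF_D = 3+7 = 10
ES_E = 3; EF_E = 3+15 = 18
ES_F = max(EF_A=3, EF_B=14) = 14; EF_F = 14+9 = 23
ES_G = max(EF_C=10, EF_D=10, EF_E=18, EF_F=23) = 23; EF_G = 23+14 = 37
Expected project duration μ = 37 weeks. Critical path: B → F → G.

Variance along critical path = 7.111 + 4.000 + 5.444 = 16.556; σ = √16.556 = 4.069 weeks.
Z = (44 − 37) / 4.069 = 1.720
P(T ≤ 44) = Φ(1.720) ≈ 0.957

0.957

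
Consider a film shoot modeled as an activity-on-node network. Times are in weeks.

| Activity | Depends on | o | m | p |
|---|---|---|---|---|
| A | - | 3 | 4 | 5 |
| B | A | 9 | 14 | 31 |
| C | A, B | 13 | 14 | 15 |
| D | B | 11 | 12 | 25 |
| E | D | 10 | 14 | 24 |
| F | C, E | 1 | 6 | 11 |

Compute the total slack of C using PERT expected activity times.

te_A = (3 + 4·4 + 5)/6 = 24/6 = 4
te_B = (9 + 4·14 + 31)/6 = 96/6 = 16
te_C = (13 + 4·14 + 15)/6 = 84/6 = 14
te_D = (11 + 4·12 + 25)/6 = 84/6 = 14
te_E = (10 + 4·14 + 24)/6 = 90/6 = 15
te_F = (1 + 4·6 + 11)/6 = 36/6 = 6

Forward pass:
ES_A = 0; EF_A = 4
ES_B = 4; EF_B = 4+16 = 20
ES_C = max(EF_A=4, EF_B=20) = 20; EF_C = 20+14 = 34
ES_D = 20; EF_D = 20+14 = 34
ES_E = 34; EF_E = 34+15 = 49
ES_F = max(EF_C=34, EF_E=49) = 49; EF_F = 49+6 = 55
Expected project duration μ = 55 weeks. Critical path: A → B → D → E → F.

Backward pass:
LF_F = 55; LS_F = 55−6 = 49
LF_E = LS_F = 49; LS_E = 49−15 = 34
LF_D = LS_E = 34; LS_D = 34−14 = 20
LF_C = LS_F = 49; LS_C = 49−14 = 35
LF_B = min(LS_C=35, LS_D=20) = 20; LS_B = 20−16 = 4
LF_A = min(LS_B=4, LS_C=35) = 4; LS_A = 4−4 = 0
Slack_C = LS_C − ES_C = 35 − 20 = 15

15 weeks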